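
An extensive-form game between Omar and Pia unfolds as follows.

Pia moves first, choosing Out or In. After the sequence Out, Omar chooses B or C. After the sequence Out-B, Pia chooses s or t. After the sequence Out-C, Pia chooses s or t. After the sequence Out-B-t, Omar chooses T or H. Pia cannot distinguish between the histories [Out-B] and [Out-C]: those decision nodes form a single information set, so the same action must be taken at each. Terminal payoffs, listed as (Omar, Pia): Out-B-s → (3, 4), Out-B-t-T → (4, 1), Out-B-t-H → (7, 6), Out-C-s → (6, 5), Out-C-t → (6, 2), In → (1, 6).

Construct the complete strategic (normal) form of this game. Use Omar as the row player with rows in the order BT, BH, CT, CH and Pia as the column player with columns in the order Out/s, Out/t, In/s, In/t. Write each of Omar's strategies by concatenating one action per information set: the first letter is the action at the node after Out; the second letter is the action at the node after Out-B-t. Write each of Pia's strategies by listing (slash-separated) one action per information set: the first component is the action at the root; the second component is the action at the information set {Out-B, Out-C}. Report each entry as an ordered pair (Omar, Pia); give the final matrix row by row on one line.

Row BT: Out/s→(3,4), Out/t→(4,1), In/s→(1,6), In/t→(1,6)
Row BH: Out/s→(3,4), Out/t→(7,6), In/s→(1,6), In/t→(1,6)
Row CT: Out/s→(6,5), Out/t→(6,2), In/s→(1,6), In/t→(1,6)
Row CH: Out/s→(6,5), Out/t→(6,2), In/s→(1,6), In/t→(1,6)

BT: (3,4) (4,1) (1,6) (1,6) | BH: (3,4) (7,6) (1,6) (1,6) | CT: (6,5) (6,2) (1,6) (1,6) | CH: (6,5) (6,2) (1,6) (1,6)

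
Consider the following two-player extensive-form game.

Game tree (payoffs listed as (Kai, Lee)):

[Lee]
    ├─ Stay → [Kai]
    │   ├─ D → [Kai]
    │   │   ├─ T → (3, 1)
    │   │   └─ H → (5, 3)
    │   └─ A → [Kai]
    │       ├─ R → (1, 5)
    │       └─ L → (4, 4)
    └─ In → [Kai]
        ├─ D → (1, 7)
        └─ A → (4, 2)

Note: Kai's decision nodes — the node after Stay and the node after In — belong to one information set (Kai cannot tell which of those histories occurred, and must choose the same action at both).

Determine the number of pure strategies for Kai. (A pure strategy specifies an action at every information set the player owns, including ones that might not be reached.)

8

Kai owns the information set {Stay, In} with actions {D, A} — two choices.
Kai owns the node after Stay-D with actions {T, H} — two choices.
Kai owns the node after Stay-A with actions {R, L} — two choices.
A pure strategy fixes one action at each information set independently, so the count is the product 2 × 2 × 2 = 8.
(For reference, Lee has 2 pure strategies, giving a 8×2 normal-form matrix.)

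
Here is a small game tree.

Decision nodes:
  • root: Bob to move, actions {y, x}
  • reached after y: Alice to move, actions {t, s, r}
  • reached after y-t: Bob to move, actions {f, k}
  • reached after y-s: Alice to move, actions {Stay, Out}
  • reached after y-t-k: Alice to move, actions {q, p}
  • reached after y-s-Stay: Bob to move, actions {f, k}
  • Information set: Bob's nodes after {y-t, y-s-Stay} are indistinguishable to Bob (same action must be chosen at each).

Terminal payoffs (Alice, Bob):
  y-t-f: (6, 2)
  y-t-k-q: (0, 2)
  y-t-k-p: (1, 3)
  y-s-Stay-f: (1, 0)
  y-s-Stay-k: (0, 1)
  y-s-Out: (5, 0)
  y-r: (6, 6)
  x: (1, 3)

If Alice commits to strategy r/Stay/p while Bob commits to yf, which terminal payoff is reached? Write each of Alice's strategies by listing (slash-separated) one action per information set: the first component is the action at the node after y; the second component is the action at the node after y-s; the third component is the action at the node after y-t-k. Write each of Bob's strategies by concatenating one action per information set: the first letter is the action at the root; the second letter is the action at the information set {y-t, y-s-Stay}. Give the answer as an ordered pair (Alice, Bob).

(6, 6)

Trace the play path from the root:
  Bob plays y
  Alice plays r at [y]
→ terminal payoff (6, 6).
(Alice's choice at the node after y-s is never reached on this path, so it doesn't affect the outcome.)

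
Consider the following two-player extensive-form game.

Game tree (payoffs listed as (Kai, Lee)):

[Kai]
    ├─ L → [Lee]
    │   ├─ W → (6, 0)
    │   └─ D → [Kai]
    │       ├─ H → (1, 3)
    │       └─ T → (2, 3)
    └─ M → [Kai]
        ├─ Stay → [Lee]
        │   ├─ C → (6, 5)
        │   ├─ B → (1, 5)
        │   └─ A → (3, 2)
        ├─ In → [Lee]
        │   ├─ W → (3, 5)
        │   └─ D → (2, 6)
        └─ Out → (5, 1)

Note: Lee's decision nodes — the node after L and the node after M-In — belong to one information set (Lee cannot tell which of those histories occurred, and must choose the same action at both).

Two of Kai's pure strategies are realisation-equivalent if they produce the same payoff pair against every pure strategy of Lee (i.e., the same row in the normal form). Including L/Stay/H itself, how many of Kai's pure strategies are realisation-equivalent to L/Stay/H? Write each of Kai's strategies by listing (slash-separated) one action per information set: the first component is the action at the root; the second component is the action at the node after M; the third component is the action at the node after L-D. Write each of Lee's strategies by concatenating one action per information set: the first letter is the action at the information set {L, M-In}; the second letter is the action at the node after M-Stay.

3

Row for L/Stay/H (columns WC, WB, WA, DC, DB, DA): (6,0) (6,0) (6,0) (1,3) (1,3) (1,3).
Under L/Stay/H, Kai's choice at the node after M can never be reached regardless of what Lee does, so varying those choices leaves every outcome unchanged.
Holding the reachable choices fixed and varying the unreachable one freely already gives 3 equivalent strategies.
No other strategy reproduces this row, so those 3 are the full class: L/Stay/H, L/In/H, L/Out/H.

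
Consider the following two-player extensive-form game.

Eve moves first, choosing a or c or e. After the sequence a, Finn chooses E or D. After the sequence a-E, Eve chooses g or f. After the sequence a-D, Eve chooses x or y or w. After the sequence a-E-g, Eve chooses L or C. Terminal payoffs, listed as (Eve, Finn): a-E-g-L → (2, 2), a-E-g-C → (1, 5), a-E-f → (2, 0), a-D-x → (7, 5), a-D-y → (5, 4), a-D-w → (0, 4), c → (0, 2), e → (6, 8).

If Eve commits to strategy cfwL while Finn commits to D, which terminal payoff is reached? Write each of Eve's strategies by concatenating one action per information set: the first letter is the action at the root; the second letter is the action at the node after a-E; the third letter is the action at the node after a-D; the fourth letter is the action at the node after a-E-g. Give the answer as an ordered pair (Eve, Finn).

(0, 2)

Trace the play path from the root:
  Eve plays c
→ terminal payoff (0, 2).
(Eve's choice at the node after a-E is never reached on this path, so it doesn't affect the outcome.)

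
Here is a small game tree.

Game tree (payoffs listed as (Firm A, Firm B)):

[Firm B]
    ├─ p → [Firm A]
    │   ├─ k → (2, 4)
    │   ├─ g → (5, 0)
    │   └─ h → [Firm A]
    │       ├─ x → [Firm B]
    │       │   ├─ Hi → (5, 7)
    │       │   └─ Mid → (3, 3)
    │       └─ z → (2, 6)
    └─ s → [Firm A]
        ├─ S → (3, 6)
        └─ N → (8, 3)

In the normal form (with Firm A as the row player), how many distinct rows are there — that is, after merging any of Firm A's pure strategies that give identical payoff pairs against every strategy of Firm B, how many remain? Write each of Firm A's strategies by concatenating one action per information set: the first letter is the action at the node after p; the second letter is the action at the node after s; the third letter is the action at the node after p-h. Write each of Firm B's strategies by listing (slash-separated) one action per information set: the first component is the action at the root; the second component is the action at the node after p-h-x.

Firm A has 12 pure strategies: kSx, kSz, kNx, kNz, gSx, gSz, gNx, gNz, hSx, hSz, hNx, hNz. Columns: p/Hi, p/Mid, s/Hi, s/Mid.
{kSx, kSz} → row (2,4) (2,4) (3,6) (3,6)
{kNx, kNz} → row (2,4) (2,4) (8,3) (8,3)
{gSx, gSz} → row (5,0) (5,0) (3,6) (3,6)
{gNx, gNz} → row (5,0) (5,0) (8,3) (8,3)
{hSx} → row (5,7) (3,3) (3,6) (3,6)
{hSz} → row (2,6) (2,6) (3,6) (3,6)
{hNx} → row (5,7) (3,3) (8,3) (8,3)
{hNz} → row (2,6) (2,6) (8,3) (8,3)
That's 8 distinct rows out of 12 strategies.

8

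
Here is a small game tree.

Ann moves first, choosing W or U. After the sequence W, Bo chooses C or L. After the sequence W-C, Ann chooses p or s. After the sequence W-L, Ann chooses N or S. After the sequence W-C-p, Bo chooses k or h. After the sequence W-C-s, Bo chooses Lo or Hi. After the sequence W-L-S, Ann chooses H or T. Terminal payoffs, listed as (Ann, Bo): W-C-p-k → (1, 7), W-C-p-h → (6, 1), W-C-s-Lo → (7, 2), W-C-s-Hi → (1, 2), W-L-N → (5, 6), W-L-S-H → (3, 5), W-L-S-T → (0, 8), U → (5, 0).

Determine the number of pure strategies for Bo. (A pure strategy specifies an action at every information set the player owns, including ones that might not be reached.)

Bo owns the node after W with actions {C, L} — two choices.
Bo owns the node after W-C-p with actions {k, h} — two choices.
Bo owns the node after W-C-s with actions {Lo, Hi} — two choices.
A pure strategy fixes one action at each information set independently, so the count is the product 2 × 2 × 2 = 8.
(For reference, Ann has 16 pure strategies, giving a 8×16 normal-form matrix.)

8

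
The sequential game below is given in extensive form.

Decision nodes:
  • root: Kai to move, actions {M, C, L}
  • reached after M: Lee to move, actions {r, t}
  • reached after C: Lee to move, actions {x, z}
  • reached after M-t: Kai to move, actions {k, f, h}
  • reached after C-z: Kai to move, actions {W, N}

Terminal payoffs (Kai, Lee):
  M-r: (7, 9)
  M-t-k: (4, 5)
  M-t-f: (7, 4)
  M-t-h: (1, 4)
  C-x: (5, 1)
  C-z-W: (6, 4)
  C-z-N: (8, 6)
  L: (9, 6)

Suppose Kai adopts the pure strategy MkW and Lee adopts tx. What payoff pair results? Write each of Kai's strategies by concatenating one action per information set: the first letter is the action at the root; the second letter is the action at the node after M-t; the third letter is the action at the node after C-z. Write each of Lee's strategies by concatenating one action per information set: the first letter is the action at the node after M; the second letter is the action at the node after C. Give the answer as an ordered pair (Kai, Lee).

Trace the play path from the root:
  Kai plays M
  Lee plays t at [M]
  Kai plays k at [M-t]
→ terminal payoff (4, 5).
(Kai's choice at the node after C-z is never reached on this path, so it doesn't affect the outcome.)

(4, 5)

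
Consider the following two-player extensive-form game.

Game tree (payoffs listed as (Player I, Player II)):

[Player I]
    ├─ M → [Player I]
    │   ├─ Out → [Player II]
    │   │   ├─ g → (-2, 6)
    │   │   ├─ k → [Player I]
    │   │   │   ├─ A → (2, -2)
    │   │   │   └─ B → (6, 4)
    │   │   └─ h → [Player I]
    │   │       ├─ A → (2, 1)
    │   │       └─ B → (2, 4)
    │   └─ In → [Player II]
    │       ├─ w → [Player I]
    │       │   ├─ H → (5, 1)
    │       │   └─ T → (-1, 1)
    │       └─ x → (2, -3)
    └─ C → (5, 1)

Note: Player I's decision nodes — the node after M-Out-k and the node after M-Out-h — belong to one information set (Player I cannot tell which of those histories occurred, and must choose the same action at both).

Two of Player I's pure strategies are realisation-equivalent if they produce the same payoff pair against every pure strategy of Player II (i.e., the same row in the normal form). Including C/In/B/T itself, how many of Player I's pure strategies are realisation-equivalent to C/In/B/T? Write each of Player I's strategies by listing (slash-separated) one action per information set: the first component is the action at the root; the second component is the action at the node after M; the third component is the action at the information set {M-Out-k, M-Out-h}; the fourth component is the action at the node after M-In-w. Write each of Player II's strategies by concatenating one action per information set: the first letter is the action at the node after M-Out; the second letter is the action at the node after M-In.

8

Row for C/In/B/T (columns gw, gx, kw, kx, hw, hx): (5,1) (5,1) (5,1) (5,1) (5,1) (5,1).
Under C/In/B/T, Player I's choice at the node after M and at the information set {M-Out-k, M-Out-h} and at the node after M-In-w can never be reached regardless of what Player II does, so varying those choices leaves every outcome unchanged.
Holding the reachable choices fixed and varying the unreachable ones freely already gives 2 × 2 × 2 = 8 equivalent strategies.
No other strategy reproduces this row, so those 8 are the full class: C/Out/A/H, C/Out/A/T, C/Out/B/H, C/Out/B/T, C/In/A/H, C/In/A/T, C/In/B/H, C/In/B/T.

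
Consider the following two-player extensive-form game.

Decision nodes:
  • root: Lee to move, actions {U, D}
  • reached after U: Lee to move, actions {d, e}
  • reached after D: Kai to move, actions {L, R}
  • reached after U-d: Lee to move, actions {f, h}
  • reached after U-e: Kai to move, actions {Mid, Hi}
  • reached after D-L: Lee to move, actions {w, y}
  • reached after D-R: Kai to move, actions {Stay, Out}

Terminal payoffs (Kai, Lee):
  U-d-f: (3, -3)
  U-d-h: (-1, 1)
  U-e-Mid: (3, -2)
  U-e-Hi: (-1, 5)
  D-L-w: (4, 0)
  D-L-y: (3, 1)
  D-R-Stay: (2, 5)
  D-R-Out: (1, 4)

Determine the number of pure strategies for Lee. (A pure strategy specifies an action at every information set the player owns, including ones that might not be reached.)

Lee owns the root with actions {U, D} — two choices.
Lee owns the node after U with actions {d, e} — two choices.
Lee owns the node after U-d with actions {f, h} — two choices.
Lee owns the node after D-L with actions {w, y} — two choices.
A pure strategy fixes one action at each information set independently, so the count is the product 2 × 2 × 2 × 2 = 16.

16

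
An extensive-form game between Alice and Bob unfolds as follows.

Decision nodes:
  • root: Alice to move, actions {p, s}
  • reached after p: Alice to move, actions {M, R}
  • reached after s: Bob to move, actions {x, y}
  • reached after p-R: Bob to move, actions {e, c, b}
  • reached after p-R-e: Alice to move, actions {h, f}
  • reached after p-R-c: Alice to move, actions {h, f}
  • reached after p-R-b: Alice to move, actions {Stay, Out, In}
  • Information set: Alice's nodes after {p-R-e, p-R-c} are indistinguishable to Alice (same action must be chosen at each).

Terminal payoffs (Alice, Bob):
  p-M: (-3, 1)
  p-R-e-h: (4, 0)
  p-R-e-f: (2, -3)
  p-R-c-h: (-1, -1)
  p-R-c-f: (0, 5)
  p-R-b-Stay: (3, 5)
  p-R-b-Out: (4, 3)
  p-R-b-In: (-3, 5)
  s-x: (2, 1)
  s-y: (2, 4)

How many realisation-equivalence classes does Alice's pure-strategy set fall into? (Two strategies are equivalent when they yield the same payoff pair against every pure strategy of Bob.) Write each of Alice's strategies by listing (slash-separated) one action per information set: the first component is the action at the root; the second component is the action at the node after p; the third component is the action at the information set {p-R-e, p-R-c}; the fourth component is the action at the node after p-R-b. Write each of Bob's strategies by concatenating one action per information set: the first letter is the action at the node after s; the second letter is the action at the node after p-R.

8

Alice has 24 pure strategies: p/M/h/Stay, p/M/h/Out, p/M/h/In, p/M/f/Stay, p/M/f/Out, p/M/f/In, p/R/h/Stay, p/R/h/Out, p/R/h/In, p/R/f/Stay, p/R/f/Out, p/R/f/In, s/M/h/Stay, s/M/h/Out, s/M/h/In, s/M/f/Stay, s/M/f/Out, s/M/f/In, s/R/h/Stay, s/R/h/Out, s/R/h/In, s/R/f/Stay, s/R/f/Out, s/R/f/In. Columns: xe, xc, xb, ye, yc, yb.
{p/M/h/Stay, p/M/h/Out, p/M/h/In, p/M/f/Stay, p/M/f/Out, p/M/f/In} → row (-3,1) (-3,1) (-3,1) (-3,1) (-3,1) (-3,1)
{p/R/h/Stay} → row (4,0) (-1,-1) (3,5) (4,0) (-1,-1) (3,5)
{p/R/h/Out} → row (4,0) (-1,-1) (4,3) (4,0) (-1,-1) (4,3)
{p/R/h/In} → row (4,0) (-1,-1) (-3,5) (4,0) (-1,-1) (-3,5)
{p/R/f/Stay} → row (2,-3) (0,5) (3,5) (2,-3) (0,5) (3,5)
{p/R/f/Out} → row (2,-3) (0,5) (4,3) (2,-3) (0,5) (4,3)
{p/R/f/In} → row (2,-3) (0,5) (-3,5) (2,-3) (0,5) (-3,5)
{s/M/h/Stay, s/M/h/Out, s/M/h/In, s/M/f/Stay, s/M/f/Out, s/M/f/In, s/R/h/Stay, s/R/h/Out, s/R/h/In, s/R/f/Stay, s/R/f/Out, s/R/f/In} → row (2,1) (2,1) (2,1) (2,4) (2,4) (2,4)
That's 8 distinct rows out of 24 strategies.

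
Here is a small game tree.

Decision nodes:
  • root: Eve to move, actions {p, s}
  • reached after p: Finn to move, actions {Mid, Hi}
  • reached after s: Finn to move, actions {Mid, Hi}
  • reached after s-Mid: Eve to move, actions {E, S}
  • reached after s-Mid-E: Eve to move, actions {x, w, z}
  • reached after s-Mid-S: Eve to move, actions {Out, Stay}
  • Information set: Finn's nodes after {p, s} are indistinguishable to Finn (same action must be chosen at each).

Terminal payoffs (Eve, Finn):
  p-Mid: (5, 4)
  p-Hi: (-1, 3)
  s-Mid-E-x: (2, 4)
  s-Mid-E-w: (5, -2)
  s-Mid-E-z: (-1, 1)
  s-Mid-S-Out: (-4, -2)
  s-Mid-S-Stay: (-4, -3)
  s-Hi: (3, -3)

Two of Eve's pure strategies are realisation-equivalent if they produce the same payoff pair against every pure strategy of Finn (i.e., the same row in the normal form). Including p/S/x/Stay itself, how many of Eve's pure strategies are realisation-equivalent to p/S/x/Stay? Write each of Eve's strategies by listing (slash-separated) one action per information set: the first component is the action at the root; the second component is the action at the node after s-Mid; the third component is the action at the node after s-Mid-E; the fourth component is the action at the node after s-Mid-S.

12

Row for p/S/x/Stay (columns Mid, Hi): (5,4) (-1,3).
Under p/S/x/Stay, Eve's choice at the node after s-Mid and at the node after s-Mid-E and at the node after s-Mid-S can never be reached regardless of what Finn does, so varying those choices leaves every outcome unchanged.
Holding the reachable choices fixed and varying the unreachable ones freely already gives 2 × 3 × 2 = 12 equivalent strategies.
No other strategy reproduces this row, so those 12 are the full class: p/E/x/Out, p/E/x/Stay, p/E/w/Out, p/E/w/Stay, p/E/z/Out, p/E/z/Stay, p/S/x/Out, p/S/x/Stay, p/S/w/Out, p/S/w/Stay, p/S/z/Out, p/S/z/Stay.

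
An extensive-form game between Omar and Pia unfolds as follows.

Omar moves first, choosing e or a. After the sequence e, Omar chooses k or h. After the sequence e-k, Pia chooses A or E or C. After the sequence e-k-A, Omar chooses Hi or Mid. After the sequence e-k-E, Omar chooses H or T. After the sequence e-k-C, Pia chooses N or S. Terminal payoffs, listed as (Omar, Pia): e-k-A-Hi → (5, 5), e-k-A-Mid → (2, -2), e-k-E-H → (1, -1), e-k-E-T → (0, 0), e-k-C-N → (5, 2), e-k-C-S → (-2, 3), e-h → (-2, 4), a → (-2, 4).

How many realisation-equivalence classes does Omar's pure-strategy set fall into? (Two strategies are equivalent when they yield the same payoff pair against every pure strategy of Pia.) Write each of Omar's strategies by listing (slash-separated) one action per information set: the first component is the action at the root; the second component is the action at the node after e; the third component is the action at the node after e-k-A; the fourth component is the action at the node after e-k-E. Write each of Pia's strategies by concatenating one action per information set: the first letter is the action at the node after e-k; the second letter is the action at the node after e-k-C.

5

Omar has 16 pure strategies: e/k/Hi/H, e/k/Hi/T, e/k/Mid/H, e/k/Mid/T, e/h/Hi/H, e/h/Hi/T, e/h/Mid/H, e/h/Mid/T, a/k/Hi/H, a/k/Hi/T, a/k/Mid/H, a/k/Mid/T, a/h/Hi/H, a/h/Hi/T, a/h/Mid/H, a/h/Mid/T. Columns: AN, AS, EN, ES, CN, CS.
{e/k/Hi/H} → row (5,5) (5,5) (1,-1) (1,-1) (5,2) (-2,3)
{e/k/Hi/T} → row (5,5) (5,5) (0,0) (0,0) (5,2) (-2,3)
{e/k/Mid/H} → row (2,-2) (2,-2) (1,-1) (1,-1) (5,2) (-2,3)
{e/k/Mid/T} → row (2,-2) (2,-2) (0,0) (0,0) (5,2) (-2,3)
{e/h/Hi/H, e/h/Hi/T, e/h/Mid/H, e/h/Mid/T, a/k/Hi/H, a/k/Hi/T, a/k/Mid/H, a/k/Mid/T, a/h/Hi/H, a/h/Hi/T, a/h/Mid/H, a/h/Mid/T} → row (-2,4) (-2,4) (-2,4) (-2,4) (-2,4) (-2,4)
That's 5 distinct rows out of 16 strategies.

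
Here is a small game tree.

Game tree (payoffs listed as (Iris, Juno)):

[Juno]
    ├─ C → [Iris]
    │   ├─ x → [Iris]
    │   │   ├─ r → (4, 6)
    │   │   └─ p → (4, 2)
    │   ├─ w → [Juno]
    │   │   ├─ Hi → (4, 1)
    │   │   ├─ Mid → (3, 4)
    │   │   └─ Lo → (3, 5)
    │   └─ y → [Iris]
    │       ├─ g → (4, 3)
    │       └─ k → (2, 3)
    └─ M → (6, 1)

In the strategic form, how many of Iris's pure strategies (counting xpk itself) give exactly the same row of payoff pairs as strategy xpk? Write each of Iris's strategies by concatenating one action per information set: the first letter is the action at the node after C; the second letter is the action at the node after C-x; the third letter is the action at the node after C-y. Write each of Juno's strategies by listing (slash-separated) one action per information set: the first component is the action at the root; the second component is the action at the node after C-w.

2

Row for xpk (columns C/Hi, C/Mid, C/Lo, M/Hi, M/Mid, M/Lo): (4,2) (4,2) (4,2) (6,1) (6,1) (6,1).
Under xpk, Iris's choice at the node after C-y can never be reached regardless of what Juno does, so varying those choices leaves every outcome unchanged.
Holding the reachable choices fixed and varying the unreachable one freely already gives 2 equivalent strategies.
No other strategy reproduces this row, so those 2 are the full class: xpg, xpk.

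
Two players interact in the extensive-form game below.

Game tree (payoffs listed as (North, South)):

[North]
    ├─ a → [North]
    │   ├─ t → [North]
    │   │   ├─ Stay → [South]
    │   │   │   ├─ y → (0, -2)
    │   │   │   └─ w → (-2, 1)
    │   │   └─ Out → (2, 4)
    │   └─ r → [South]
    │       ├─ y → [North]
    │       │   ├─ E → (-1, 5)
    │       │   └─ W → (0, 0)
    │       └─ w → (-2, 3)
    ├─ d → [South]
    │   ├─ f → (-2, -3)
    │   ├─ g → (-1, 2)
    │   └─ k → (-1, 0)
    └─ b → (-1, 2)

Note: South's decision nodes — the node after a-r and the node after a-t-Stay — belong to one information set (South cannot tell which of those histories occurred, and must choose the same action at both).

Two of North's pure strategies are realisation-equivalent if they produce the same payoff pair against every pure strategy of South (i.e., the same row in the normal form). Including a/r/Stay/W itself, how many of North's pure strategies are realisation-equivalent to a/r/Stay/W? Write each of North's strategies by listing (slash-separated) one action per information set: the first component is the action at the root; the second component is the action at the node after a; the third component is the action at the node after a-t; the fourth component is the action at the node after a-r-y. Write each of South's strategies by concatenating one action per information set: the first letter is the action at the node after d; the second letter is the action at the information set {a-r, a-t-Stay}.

2

Row for a/r/Stay/W (columns fy, fw, gy, gw, ky, kw): (0,0) (-2,3) (0,0) (-2,3) (0,0) (-2,3).
Under a/r/Stay/W, North's choice at the node after a-t can never be reached regardless of what South does, so varying those choices leaves every outcome unchanged.
Holding the reachable choices fixed and varying the unreachable one freely already gives 2 equivalent strategies.
No other strategy reproduces this row, so those 2 are the full class: a/r/Stay/W, a/r/Out/W.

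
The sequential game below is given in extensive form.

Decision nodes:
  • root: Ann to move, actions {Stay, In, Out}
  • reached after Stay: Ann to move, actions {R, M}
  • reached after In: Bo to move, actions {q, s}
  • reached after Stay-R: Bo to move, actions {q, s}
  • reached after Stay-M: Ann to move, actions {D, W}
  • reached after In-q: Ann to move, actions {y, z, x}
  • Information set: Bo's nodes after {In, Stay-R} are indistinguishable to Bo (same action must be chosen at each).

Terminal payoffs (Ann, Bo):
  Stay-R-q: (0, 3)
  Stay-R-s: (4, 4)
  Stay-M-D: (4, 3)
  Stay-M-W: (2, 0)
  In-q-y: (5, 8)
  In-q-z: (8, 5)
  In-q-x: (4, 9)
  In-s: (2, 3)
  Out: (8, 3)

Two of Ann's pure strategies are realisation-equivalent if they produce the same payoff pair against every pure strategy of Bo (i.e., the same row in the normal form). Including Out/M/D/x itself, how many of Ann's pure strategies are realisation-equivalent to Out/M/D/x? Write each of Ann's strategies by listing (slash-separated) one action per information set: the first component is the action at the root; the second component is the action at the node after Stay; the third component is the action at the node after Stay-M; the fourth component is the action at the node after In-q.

12

Row for Out/M/D/x (columns q, s): (8,3) (8,3).
Under Out/M/D/x, Ann's choice at the node after Stay and at the node after Stay-M and at the node after In-q can never be reached regardless of what Bo does, so varying those choices leaves every outcome unchanged.
Holding the reachable choices fixed and varying the unreachable ones freely already gives 2 × 2 × 3 = 12 equivalent strategies.
No other strategy reproduces this row, so those 12 are the full class: Out/R/D/y, Out/R/D/z, Out/R/D/x, Out/R/W/y, Out/R/W/z, Out/R/W/x, Out/M/D/y, Out/M/D/z, Out/M/D/x, Out/M/W/y, Out/M/W/z, Out/M/W/x.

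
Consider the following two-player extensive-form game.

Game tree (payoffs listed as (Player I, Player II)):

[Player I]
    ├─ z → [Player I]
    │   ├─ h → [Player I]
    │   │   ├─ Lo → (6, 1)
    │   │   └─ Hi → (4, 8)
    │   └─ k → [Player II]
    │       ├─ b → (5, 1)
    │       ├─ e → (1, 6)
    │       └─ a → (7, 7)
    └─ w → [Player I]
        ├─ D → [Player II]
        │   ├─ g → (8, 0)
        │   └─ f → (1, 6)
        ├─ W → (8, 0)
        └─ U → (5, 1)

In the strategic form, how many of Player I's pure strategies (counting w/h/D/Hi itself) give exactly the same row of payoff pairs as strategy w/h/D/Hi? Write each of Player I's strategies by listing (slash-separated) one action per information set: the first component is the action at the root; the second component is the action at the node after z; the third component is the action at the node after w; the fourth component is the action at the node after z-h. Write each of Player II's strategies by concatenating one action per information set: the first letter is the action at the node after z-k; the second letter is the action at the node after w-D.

Row for w/h/D/Hi (columns bg, bf, eg, ef, ag, af): (8,0) (1,6) (8,0) (1,6) (8,0) (1,6).
Under w/h/D/Hi, Player I's choice at the node after z and at the node after z-h can never be reached regardless of what Player II does, so varying those choices leaves every outcome unchanged.
Holding the reachable choices fixed and varying the unreachable ones freely already gives 2 × 2 = 4 equivalent strategies.
No other strategy reproduces this row, so those 4 are the full class: w/h/D/Lo, w/h/D/Hi, w/k/D/Lo, w/k/D/Hi.

4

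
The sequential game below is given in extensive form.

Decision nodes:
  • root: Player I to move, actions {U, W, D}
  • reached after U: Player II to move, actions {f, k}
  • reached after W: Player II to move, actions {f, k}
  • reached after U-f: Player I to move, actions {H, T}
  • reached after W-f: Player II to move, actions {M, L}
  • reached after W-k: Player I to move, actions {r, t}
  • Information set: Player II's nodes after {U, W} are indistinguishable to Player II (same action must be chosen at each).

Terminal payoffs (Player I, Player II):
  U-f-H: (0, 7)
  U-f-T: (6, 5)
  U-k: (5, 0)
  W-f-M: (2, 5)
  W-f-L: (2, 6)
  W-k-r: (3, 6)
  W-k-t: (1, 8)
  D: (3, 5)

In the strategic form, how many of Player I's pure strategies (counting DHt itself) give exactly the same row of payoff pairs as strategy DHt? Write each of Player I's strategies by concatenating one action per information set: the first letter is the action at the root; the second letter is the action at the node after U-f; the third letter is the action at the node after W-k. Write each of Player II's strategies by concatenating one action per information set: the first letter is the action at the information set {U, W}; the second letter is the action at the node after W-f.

4

Row for DHt (columns fM, fL, kM, kL): (3,5) (3,5) (3,5) (3,5).
Under DHt, Player I's choice at the node after U-f and at the node after W-k can never be reached regardless of what Player II does, so varying those choices leaves every outcome unchanged.
Holding the reachable choices fixed and varying the unreachable ones freely already gives 2 × 2 = 4 equivalent strategies.
No other strategy reproduces this row, so those 4 are the full class: DHr, DHt, DTr, DTt.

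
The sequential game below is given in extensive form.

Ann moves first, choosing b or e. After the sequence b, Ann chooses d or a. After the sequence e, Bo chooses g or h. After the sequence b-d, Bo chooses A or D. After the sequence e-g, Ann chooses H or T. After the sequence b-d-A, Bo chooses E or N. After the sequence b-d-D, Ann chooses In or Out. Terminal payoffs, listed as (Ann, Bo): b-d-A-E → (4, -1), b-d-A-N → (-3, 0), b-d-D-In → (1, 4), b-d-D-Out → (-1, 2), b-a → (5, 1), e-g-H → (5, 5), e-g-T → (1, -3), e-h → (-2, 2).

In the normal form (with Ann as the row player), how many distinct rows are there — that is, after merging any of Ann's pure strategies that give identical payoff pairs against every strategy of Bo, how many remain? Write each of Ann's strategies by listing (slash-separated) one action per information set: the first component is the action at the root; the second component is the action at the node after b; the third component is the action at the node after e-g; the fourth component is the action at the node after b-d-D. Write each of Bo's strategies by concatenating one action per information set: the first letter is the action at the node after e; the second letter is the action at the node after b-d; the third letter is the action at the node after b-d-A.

Ann has 16 pure strategies: b/d/H/In, b/d/H/Out, b/d/T/In, b/d/T/Out, b/a/H/In, b/a/H/Out, b/a/T/In, b/a/T/Out, e/d/H/In, e/d/H/Out, e/d/T/In, e/d/T/Out, e/a/H/In, e/a/H/Out, e/a/T/In, e/a/T/Out. Columns: gAE, gAN, gDE, gDN, hAE, hAN, hDE, hDN.
{b/d/H/In, b/d/T/In} → row (4,-1) (-3,0) (1,4) (1,4) (4,-1) (-3,0) (1,4) (1,4)
{b/d/H/Out, b/d/T/Out} → row (4,-1) (-3,0) (-1,2) (-1,2) (4,-1) (-3,0) (-1,2) (-1,2)
{b/a/H/In, b/a/H/Out, b/a/T/In, b/a/T/Out} → row (5,1) (5,1) (5,1) (5,1) (5,1) (5,1) (5,1) (5,1)
{e/d/H/In, e/d/H/Out, e/a/H/In, e/a/H/Out} → row (5,5) (5,5) (5,5) (5,5) (-2,2) (-2,2) (-2,2) (-2,2)
{e/d/T/In, e/d/T/Out, e/a/T/In, e/a/T/Out} → row (1,-3) (1,-3) (1,-3) (1,-3) (-2,2) (-2,2) (-2,2) (-2,2)
That's 5 distinct rows out of 16 strategies.

5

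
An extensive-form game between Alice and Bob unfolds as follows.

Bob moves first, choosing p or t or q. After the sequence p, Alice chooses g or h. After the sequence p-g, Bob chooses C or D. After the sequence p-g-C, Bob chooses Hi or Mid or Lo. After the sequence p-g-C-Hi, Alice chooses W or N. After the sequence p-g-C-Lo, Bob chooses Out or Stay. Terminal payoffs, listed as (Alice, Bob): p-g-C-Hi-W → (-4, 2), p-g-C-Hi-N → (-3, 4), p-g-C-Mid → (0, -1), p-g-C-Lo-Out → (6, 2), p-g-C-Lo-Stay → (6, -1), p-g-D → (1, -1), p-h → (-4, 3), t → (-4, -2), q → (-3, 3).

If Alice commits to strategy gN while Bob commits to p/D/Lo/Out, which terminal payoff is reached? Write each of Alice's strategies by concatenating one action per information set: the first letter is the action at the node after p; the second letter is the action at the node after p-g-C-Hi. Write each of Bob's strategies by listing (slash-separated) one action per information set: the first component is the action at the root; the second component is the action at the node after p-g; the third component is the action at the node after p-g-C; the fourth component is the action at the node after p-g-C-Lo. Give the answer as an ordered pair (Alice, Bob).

Trace the play path from the root:
  Bob plays p
  Alice plays g at [p]
  Bob plays D at [p-g]
→ terminal payoff (1, -1).
(Alice's choice at the node after p-g-C-Hi is never reached on this path, so it doesn't affect the outcome.)

(1, -1)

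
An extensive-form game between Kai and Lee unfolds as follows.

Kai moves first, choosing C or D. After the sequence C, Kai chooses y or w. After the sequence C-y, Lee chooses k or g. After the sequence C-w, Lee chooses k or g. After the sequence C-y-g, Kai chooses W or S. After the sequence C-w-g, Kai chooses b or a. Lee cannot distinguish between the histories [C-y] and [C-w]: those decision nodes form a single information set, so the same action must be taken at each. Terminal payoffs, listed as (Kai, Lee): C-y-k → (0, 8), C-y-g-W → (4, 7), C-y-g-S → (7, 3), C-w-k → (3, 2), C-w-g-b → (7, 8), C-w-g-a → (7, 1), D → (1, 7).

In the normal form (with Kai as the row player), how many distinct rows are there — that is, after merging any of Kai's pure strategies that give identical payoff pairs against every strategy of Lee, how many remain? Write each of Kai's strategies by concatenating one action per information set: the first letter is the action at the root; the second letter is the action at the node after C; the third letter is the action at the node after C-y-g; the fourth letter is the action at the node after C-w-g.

5

Kai has 16 pure strategies: CyWb, CyWa, CySb, CySa, CwWb, CwWa, CwSb, CwSa, DyWb, DyWa, DySb, DySa, DwWb, DwWa, DwSb, DwSa. Columns: k, g.
{CyWb, CyWa} → row (0,8) (4,7)
{CySb, CySa} → row (0,8) (7,3)
{CwWb, CwSb} → row (3,2) (7,8)
{CwWa, CwSa} → row (3,2) (7,1)
{DyWb, DyWa, DySb, DySa, DwWb, DwWa, DwSb, DwSa} → row (1,7) (1,7)
That's 5 distinct rows out of 16 strategies.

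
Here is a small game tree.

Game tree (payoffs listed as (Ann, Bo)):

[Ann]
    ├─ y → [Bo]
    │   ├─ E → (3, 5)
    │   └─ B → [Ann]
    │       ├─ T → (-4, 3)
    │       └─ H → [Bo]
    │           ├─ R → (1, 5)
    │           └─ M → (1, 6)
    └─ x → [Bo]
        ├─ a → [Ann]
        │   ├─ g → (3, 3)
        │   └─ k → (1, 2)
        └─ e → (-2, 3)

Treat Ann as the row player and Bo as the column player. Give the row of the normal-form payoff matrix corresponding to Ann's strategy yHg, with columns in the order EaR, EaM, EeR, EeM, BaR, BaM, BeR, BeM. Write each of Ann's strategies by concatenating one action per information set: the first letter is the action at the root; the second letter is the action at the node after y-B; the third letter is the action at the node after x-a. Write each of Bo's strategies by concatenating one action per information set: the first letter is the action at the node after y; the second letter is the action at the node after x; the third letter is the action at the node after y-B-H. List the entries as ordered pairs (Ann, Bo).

(3,5) (3,5) (3,5) (3,5) (1,5) (1,6) (1,5) (1,6)

vs EaR: Ann plays y → Bo plays E at [y] → (3, 5)
vs EaM: Ann plays y → Bo plays E at [y] → (3, 5)
vs EeR: Ann plays y → Bo plays E at [y] → (3, 5)
vs EeM: Ann plays y → Bo plays E at [y] → (3, 5)
vs BaR: Ann plays y → Bo plays B at [y] → Ann plays H at [y-B] → Bo plays R at [y-B-H] → (1, 5)
vs BaM: Ann plays y → Bo plays B at [y] → Ann plays H at [y-B] → Bo plays M at [y-B-H] → (1, 6)
vs BeR: Ann plays y → Bo plays B at [y] → Ann plays H at [y-B] → Bo plays R at [y-B-H] → (1, 5)
vs BeM: Ann plays y → Bo plays B at [y] → Ann plays H at [y-B] → Bo plays M at [y-B-H] → (1, 6)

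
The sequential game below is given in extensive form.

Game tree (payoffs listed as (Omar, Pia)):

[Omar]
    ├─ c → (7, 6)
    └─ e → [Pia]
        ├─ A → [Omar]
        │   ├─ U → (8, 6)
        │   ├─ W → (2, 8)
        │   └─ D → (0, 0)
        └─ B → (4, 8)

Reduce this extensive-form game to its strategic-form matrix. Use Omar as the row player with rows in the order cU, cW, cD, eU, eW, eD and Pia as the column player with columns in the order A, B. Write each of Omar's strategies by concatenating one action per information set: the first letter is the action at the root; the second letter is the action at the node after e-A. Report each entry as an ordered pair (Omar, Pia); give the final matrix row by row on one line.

cU: (7,6) (7,6) | cW: (7,6) (7,6) | cD: (7,6) (7,6) | eU: (8,6) (4,8) | eW: (2,8) (4,8) | eD: (0,0) (4,8)

Row cU: A→(7,6), B→(7,6)
Row cW: A→(7,6), B→(7,6)
Row cD: A→(7,6), B→(7,6)
Row eU: A→(8,6), B→(4,8)
Row eW: A→(2,8), B→(4,8)
Row eD: A→(0,0), B→(4,8)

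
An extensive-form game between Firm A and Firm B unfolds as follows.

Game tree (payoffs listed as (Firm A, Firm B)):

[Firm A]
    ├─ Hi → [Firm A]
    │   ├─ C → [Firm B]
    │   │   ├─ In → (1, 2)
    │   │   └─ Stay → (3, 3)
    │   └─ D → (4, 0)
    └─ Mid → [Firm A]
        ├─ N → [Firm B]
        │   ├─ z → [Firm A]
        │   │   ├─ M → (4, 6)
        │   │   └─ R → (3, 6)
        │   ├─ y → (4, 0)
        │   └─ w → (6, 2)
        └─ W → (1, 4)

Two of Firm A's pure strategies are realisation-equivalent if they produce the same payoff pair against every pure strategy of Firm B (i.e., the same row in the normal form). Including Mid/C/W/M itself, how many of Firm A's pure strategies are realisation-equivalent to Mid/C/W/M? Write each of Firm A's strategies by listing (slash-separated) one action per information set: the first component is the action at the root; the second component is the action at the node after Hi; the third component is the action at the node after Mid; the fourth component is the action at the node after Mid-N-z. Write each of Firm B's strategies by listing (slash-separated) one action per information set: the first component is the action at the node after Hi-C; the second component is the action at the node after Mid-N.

Row for Mid/C/W/M (columns In/z, In/y, In/w, Stay/z, Stay/y, Stay/w): (1,4) (1,4) (1,4) (1,4) (1,4) (1,4).
Under Mid/C/W/M, Firm A's choice at the node after Hi and at the node after Mid-N-z can never be reached regardless of what Firm B does, so varying those choices leaves every outcome unchanged.
Holding the reachable choices fixed and varying the unreachable ones freely already gives 2 × 2 = 4 equivalent strategies.
No other strategy reproduces this row, so those 4 are the full class: Mid/C/W/M, Mid/C/W/R, Mid/D/W/M, Mid/D/W/R.

4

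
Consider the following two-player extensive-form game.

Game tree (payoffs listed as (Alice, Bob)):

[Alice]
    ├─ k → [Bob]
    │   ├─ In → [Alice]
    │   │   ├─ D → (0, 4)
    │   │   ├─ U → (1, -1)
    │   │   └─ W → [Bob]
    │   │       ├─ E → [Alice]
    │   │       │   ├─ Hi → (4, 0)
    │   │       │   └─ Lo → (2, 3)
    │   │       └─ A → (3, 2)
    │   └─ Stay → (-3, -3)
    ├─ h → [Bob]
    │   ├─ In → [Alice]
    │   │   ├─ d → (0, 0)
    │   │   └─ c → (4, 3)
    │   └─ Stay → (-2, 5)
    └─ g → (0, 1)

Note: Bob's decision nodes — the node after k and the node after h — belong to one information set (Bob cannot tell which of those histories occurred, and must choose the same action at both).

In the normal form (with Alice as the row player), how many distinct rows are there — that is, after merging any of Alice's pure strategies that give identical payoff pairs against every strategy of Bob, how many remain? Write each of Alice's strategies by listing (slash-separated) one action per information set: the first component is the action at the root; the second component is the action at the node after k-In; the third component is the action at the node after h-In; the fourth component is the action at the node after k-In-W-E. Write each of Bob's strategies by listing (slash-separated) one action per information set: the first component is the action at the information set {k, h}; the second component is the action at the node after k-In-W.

Alice has 36 pure strategies: k/D/d/Hi, k/D/d/Lo, k/D/c/Hi, k/D/c/Lo, k/U/d/Hi, k/U/d/Lo, k/U/c/Hi, k/U/c/Lo, k/W/d/Hi, k/W/d/Lo, k/W/c/Hi, k/W/c/Lo, h/D/d/Hi, h/D/d/Lo, h/D/c/Hi, h/D/c/Lo, h/U/d/Hi, h/U/d/Lo, h/U/c/Hi, h/U/c/Lo, h/W/d/Hi, h/W/d/Lo, h/W/c/Hi, h/W/c/Lo, g/D/d/Hi, g/D/d/Lo, g/D/c/Hi, g/D/c/Lo, g/U/d/Hi, g/U/d/Lo, g/U/c/Hi, g/U/c/Lo, g/W/d/Hi, g/W/d/Lo, g/W/c/Hi, g/W/c/Lo. Columns: In/E, In/A, Stay/E, Stay/A.
{k/D/d/Hi, k/D/d/Lo, k/D/c/Hi, k/D/c/Lo} → row (0,4) (0,4) (-3,-3) (-3,-3)
{k/U/d/Hi, k/U/d/Lo, k/U/c/Hi, k/U/c/Lo} → row (1,-1) (1,-1) (-3,-3) (-3,-3)
{k/W/d/Hi, k/W/c/Hi} → row (4,0) (3,2) (-3,-3) (-3,-3)
{k/W/d/Lo, k/W/c/Lo} → row (2,3) (3,2) (-3,-3) (-3,-3)
{h/D/d/Hi, h/D/d/Lo, h/U/d/Hi, h/U/d/Lo, h/W/d/Hi, h/W/d/Lo} → row (0,0) (0,0) (-2,5) (-2,5)
{h/D/c/Hi, h/D/c/Lo, h/U/c/Hi, h/U/c/Lo, h/W/c/Hi, h/W/c/Lo} → row (4,3) (4,3) (-2,5) (-2,5)
{g/D/d/Hi, g/D/d/Lo, g/D/c/Hi, g/D/c/Lo, g/U/d/Hi, g/U/d/Lo, g/U/c/Hi, g/U/c/Lo, g/W/d/Hi, g/W/d/Lo, g/W/c/Hi, g/W/c/Lo} → row (0,1) (0,1) (0,1) (0,1)
That's 7 distinct rows out of 36 strategies.

7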